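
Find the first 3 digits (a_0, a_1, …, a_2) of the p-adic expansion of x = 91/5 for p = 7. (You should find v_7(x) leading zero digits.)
(a_0, …, a_2) = (0, 4, 4)

v_7(91/5) = 1, so a_0 = ... = a_0 = 0. Factor out: x = 7^1 · u with u = 13/5 a unit in ℤ_7. Expand u iteratively via a_{v+i} = u_i mod 7, u_{i+1} = (u_i − a_{v+i})/7:
  u_0 = 13/5;  a_1 = 4;  u_1 = (u_0 − 4)/7 = -1/5
  u_1 = -1/5;  a_2 = 4;  u_2 = (u_1 − 4)/7 = -3/5
Digits: (0, 4, 4).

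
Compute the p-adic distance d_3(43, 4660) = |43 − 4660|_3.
d_3(43, 4660) = 1/243

Step 1 — x − y = 43 − 4660 = -4617. Step 2 — v_3(-4617) = 5 (factor: -4617 = −(3^5 · 19); the sign does not affect v_p). Step 3 — |x − y|_3 = 3^{-5} = 1/243.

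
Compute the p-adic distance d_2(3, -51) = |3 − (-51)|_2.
d_2(3, -51) = 1/2

Step 1 — x − y = 3 − (-51) = 54. Step 2 — v_2(54) = 1 (factor: 54 = (2^1 · 27); the sign does not affect v_p). Step 3 — |x − y|_2 = 2^{-1} = 1/2.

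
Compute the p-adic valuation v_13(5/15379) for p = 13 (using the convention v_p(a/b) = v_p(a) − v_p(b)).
v_13(5/15379) = -3

Factor powers of 13 from the numerator and denominator of the reduced fraction: 5 = 13^0 · 5 and 15379 = 13^3 · 7. Apply v_p(a/b) = v_p(a) − v_p(b): v_13(5/15379) = 0 − 3 = -3.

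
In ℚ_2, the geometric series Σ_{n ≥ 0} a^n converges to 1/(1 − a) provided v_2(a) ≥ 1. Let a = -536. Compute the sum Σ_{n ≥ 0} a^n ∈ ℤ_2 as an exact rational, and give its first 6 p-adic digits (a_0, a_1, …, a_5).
Σ a^n = 1/(1 − a) = 1/537;  first 6 digits = (1, 0, 0, 1, 0, 1)

v_2(a) = 3 ≥ 1, so the series converges in ℤ_2 to 1/(1 − a) = 1/(1 − (-536)) = 1/537. Expand this rational in ℤ_2: compute digits iteratively via d_i = x_i mod 2, x_{i+1} = (x_i − d_i)/2. The first 6 digits are (1, 0, 0, 1, 0, 1).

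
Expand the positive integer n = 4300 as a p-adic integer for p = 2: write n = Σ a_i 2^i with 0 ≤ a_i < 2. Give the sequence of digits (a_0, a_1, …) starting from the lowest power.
(a_0, a_1, …) = (0, 0, 1, 1, 0, 0, 1, 1, 0, 0, 0, 0, 1)

Repeated division by 2 gives the digits low-to-high: 4300 = 1·2^2 + 1·2^3 + 1·2^6 + 1·2^7 + 1·2^12. Digit sequence: (0, 0, 1, 1, 0, 0, 1, 1, 0, 0, 0, 0, 1).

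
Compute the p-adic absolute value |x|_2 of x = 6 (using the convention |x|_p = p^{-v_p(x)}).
|6|_2 = 1/2

Step 1 — compute v_2(x) by factoring powers of 2 out of the numerator and denominator: v_2(6) = 1. Step 2 — apply |x|_p = p^{-v_p(x)} = 2^{-1} = 1/2.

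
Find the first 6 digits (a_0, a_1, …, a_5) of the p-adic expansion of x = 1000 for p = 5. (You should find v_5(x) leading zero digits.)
(a_0, …, a_5) = (0, 0, 0, 3, 1, 0)

v_5(1000) = 3, so a_0 = ... = a_2 = 0. Factor out: x = 5^3 · u with u = 8 a unit in ℤ_5. Expand u iteratively via a_{v+i} = u_i mod 5, u_{i+1} = (u_i − a_{v+i})/5:
  u_0 = 8;  a_3 = 3;  u_1 = (u_0 − 3)/5 = 1
  u_1 = 1;  a_4 = 1;  u_2 = (u_1 − 1)/5 = 0
  u_2 = 0;  a_5 = 0;  u_3 = (u_2 − 0)/5 = 0
Digits: (0, 0, 0, 3, 1, 0).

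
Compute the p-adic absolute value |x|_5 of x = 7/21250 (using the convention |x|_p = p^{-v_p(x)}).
|7/21250|_5 = 625

Step 1 — compute v_5(x) by factoring powers of 5 out of the numerator and denominator: v_5(7/21250) = -4. Step 2 — apply |x|_p = p^{-v_p(x)} = 5^{4} = 625.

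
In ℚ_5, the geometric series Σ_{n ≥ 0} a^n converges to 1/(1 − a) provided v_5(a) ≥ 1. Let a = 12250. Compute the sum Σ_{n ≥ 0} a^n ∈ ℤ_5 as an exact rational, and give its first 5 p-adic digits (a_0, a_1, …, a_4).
Σ a^n = 1/(1 − a) = -1/12249;  first 5 digits = (1, 0, 0, 3, 4)

v_5(a) = 3 ≥ 1, so the series converges in ℤ_5 to 1/(1 − a) = 1/(1 − 12250) = -1/12249. Expand this rational in ℤ_5: compute digits iteratively via d_i = x_i mod 5, x_{i+1} = (x_i − d_i)/5. The first 5 digits are (1, 0, 0, 3, 4).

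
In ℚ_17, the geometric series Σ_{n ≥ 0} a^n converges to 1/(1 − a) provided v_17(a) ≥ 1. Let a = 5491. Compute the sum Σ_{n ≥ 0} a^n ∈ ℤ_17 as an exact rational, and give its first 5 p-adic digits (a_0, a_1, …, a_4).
Σ a^n = 1/(1 − a) = -1/5490;  first 5 digits = (1, 0, 2, 1, 4)

v_17(a) = 2 ≥ 1, so the series converges in ℤ_17 to 1/(1 − a) = 1/(1 − 5491) = -1/5490. Expand this rational in ℤ_17: compute digits iteratively via d_i = x_i mod 17, x_{i+1} = (x_i − d_i)/17. The first 5 digits are (1, 0, 2, 1, 4).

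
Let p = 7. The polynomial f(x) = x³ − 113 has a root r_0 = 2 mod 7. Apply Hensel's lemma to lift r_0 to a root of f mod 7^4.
r_3 = 905 (mod 2401)

Hensel: r_{i+1} = r_i − f(r_i)/f′(r_i) mod 7^{i+2}, where f′(x) = 3x². Iterate:
  r_0 = 2 (mod 7)
  r_1 = 23 (mod 49)
  r_2 = 219 (mod 343)
  r_3 = 905 (mod 2401)
Final: r = 905 with f(r) ≡ 0 mod 7^4.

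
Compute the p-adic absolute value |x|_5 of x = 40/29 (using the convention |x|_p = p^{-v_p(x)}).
|40/29|_5 = 1/5

Step 1 — compute v_5(x) by factoring powers of 5 out of the numerator and denominator: v_5(40/29) = 1. Step 2 — apply |x|_p = p^{-v_p(x)} = 5^{-1} = 1/5.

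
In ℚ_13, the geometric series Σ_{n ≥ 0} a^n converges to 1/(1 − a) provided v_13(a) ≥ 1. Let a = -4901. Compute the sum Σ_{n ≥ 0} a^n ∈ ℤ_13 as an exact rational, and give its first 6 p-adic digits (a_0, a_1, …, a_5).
Σ a^n = 1/(1 − a) = 1/4902;  first 6 digits = (1, 0, 10, 10, 8, 12)

v_13(a) = 2 ≥ 1, so the series converges in ℤ_13 to 1/(1 − a) = 1/(1 − (-4901)) = 1/4902. Expand this rational in ℤ_13: compute digits iteratively via d_i = x_i mod 13, x_{i+1} = (x_i − d_i)/13. The first 6 digits are (1, 0, 10, 10, 8, 12).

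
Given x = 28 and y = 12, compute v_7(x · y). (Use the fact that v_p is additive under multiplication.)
v_7(336) = 1

v_p(x) = 1 (factor: 28 = 7^1 · 4); v_p(y) = 0 (factor: 12 = 7^0 · 12). Additivity: v_p(xy) = v_p(x) + v_p(y) = 1 + 0 = 1. (Direct check: xy = 336 = 7^1 · (48).)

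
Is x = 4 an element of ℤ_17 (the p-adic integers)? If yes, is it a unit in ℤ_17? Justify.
x ∈ ℤ_17^× (unit); v_17(x) = 0

ℤ_17 = {x ∈ ℚ_17 : v_17(x) ≥ 0} and ℤ_17^× = {x ∈ ℤ_17 : v_17(x) = 0}. Here v_17(4) = v_17(num) − v_17(den) = 0; compare against these criteria.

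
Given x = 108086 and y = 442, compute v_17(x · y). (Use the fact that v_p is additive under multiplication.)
v_17(47774012) = 4

v_p(x) = 3 (factor: 108086 = 17^3 · 22); v_p(y) = 1 (factor: 442 = 17^1 · 26). Additivity: v_p(xy) = v_p(x) + v_p(y) = 3 + 1 = 4. (Direct check: xy = 47774012 = 17^4 · (572).)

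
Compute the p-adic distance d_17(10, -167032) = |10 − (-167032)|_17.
d_17(10, -167032) = 1/83521

Step 1 — x − y = 10 − (-167032) = 167042. Step 2 — v_17(167042) = 4 (factor: 167042 = (17^4 · 2); the sign does not affect v_p). Step 3 — |x − y|_17 = 17^{-4} = 1/83521.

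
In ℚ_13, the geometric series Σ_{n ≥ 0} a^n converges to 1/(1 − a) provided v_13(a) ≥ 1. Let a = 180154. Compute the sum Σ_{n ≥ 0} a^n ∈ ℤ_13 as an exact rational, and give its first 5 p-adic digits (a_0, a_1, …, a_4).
Σ a^n = 1/(1 − a) = -1/180153;  first 5 digits = (1, 0, 0, 4, 6)

v_13(a) = 3 ≥ 1, so the series converges in ℤ_13 to 1/(1 − a) = 1/(1 − 180154) = -1/180153. Expand this rational in ℤ_13: compute digits iteratively via d_i = x_i mod 13, x_{i+1} = (x_i − d_i)/13. The first 5 digits are (1, 0, 0, 4, 6).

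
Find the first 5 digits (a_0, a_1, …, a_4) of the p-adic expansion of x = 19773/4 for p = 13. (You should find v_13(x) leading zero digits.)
(a_0, …, a_4) = (0, 0, 0, 12, 9)

v_13(19773/4) = 3, so a_0 = ... = a_2 = 0. Factor out: x = 13^3 · u with u = 9/4 a unit in ℤ_13. Expand u iteratively via a_{v+i} = u_i mod 13, u_{i+1} = (u_i − a_{v+i})/13:
  u_0 = 9/4;  a_3 = 12;  u_1 = (u_0 − 12)/13 = -3/4
  u_1 = -3/4;  a_4 = 9;  u_2 = (u_1 − 9)/13 = -3/4
Digits: (0, 0, 0, 12, 9).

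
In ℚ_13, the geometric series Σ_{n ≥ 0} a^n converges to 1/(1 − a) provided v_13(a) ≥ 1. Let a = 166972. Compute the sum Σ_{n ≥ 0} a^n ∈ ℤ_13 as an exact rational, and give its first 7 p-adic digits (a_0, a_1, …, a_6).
Σ a^n = 1/(1 − a) = -1/166971;  first 7 digits = (1, 0, 0, 11, 5, 0, 4)

v_13(a) = 3 ≥ 1, so the series converges in ℤ_13 to 1/(1 − a) = 1/(1 − 166972) = -1/166971. Expand this rational in ℤ_13: compute digits iteratively via d_i = x_i mod 13, x_{i+1} = (x_i − d_i)/13. The first 7 digits are (1, 0, 0, 11, 5, 0, 4).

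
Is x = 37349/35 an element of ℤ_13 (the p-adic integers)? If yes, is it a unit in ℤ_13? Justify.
x ∈ ℤ_13 but not a unit; v_13(x) = 3 > 0

ℤ_13 = {x ∈ ℚ_13 : v_13(x) ≥ 0} and ℤ_13^× = {x ∈ ℤ_13 : v_13(x) = 0}. Here v_13(37349/35) = v_13(num) − v_13(den) = 3; compare against these criteria.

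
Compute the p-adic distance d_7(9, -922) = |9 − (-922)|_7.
d_7(9, -922) = 1/49

Step 1 — x − y = 9 − (-922) = 931. Step 2 — v_7(931) = 2 (factor: 931 = (7^2 · 19); the sign does not affect v_p). Step 3 — |x − y|_7 = 7^{-2} = 1/49.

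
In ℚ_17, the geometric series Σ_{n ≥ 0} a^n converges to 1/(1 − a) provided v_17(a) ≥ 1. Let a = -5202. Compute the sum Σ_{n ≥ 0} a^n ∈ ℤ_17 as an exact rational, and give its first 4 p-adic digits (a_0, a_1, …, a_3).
Σ a^n = 1/(1 − a) = 1/5203;  first 4 digits = (1, 0, 16, 15)

v_17(a) = 2 ≥ 1, so the series converges in ℤ_17 to 1/(1 − a) = 1/(1 − (-5202)) = 1/5203. Expand this rational in ℤ_17: compute digits iteratively via d_i = x_i mod 17, x_{i+1} = (x_i − d_i)/17. The first 4 digits are (1, 0, 16, 15).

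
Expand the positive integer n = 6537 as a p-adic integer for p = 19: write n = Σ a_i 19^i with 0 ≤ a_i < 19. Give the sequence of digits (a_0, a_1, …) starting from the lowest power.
(a_0, a_1, …) = (1, 2, 18)

Repeated division by 19 gives the digits low-to-high: 6537 = 1 + 2·19^1 + 18·19^2. Digit sequence: (1, 2, 18).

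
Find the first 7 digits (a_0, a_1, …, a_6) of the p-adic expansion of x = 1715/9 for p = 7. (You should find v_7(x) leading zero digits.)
(a_0, …, a_6) = (0, 0, 0, 6, 0, 3, 5)

v_7(1715/9) = 3, so a_0 = ... = a_2 = 0. Factor out: x = 7^3 · u with u = 5/9 a unit in ℤ_7. Expand u iteratively via a_{v+i} = u_i mod 7, u_{i+1} = (u_i − a_{v+i})/7:
  u_0 = 5/9;  a_3 = 6;  u_1 = (u_0 − 6)/7 = -7/9
  u_1 = -7/9;  a_4 = 0;  u_2 = (u_1 − 0)/7 = -1/9
  u_2 = -1/9;  a_5 = 3;  u_3 = (u_2 − 3)/7 = -4/9
  u_3 = -4/9;  a_6 = 5;  u_4 = (u_3 − 5)/7 = -7/9
Digits: (0, 0, 0, 6, 0, 3, 5).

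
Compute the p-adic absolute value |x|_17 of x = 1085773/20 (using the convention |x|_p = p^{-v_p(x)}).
|1085773/20|_17 = 1/83521

Step 1 — compute v_17(x) by factoring powers of 17 out of the numerator and denominator: v_17(1085773/20) = 4. Step 2 — apply |x|_p = p^{-v_p(x)} = 17^{-4} = 1/83521.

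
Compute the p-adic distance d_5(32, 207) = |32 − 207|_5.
d_5(32, 207) = 1/25

Step 1 — x − y = 32 − 207 = -175. Step 2 — v_5(-175) = 2 (factor: -175 = −(5^2 · 7); the sign does not affect v_p). Step 3 — |x − y|_5 = 5^{-2} = 1/25.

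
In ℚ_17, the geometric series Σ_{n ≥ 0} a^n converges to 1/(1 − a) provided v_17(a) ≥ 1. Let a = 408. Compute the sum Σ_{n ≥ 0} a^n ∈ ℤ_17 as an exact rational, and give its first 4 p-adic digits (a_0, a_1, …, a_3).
Σ a^n = 1/(1 − a) = -1/407;  first 4 digits = (1, 7, 16, 2)

v_17(a) = 1 ≥ 1, so the series converges in ℤ_17 to 1/(1 − a) = 1/(1 − 408) = -1/407. Expand this rational in ℤ_17: compute digits iteratively via d_i = x_i mod 17, x_{i+1} = (x_i − d_i)/17. The first 4 digits are (1, 7, 16, 2).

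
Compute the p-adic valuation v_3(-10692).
v_3(-10692) = 5

v_3(n) is the largest exponent k such that 3^k divides n. Factor out: -10692 = -3^5 · 44. (Sign doesn't affect v_p.) So v_3(-10692) = 5.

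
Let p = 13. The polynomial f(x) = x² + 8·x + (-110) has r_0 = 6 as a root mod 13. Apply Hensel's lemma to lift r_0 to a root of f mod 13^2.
r_1 = 58 (mod 169)

Hensel: r_{i+1} = r_i − f(r_i)·(f′(r_i))^{-1} mod 13^{i+2}, f′(x) = 2x + 8. Iterate:
  r_0 = 6 (mod 13)
  r_1 = 58 (mod 169)
Final: r = 58 satisfies f(r) ≡ 0 mod 13^2.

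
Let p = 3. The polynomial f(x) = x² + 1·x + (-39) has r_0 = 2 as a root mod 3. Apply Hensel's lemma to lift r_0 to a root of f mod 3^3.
r_2 = 23 (mod 27)

Hensel: r_{i+1} = r_i − f(r_i)·(f′(r_i))^{-1} mod 3^{i+2}, f′(x) = 2x + 1. Iterate:
  r_0 = 2 (mod 3)
  r_1 = 5 (mod 9)
  r_2 = 23 (mod 27)
Final: r = 23 satisfies f(r) ≡ 0 mod 3^3.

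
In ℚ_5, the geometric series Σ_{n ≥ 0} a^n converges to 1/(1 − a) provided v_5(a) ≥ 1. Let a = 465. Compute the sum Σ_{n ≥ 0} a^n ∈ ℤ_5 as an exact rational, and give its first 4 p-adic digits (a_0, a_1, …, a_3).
Σ a^n = 1/(1 − a) = -1/464;  first 4 digits = (1, 3, 2, 0)

v_5(a) = 1 ≥ 1, so the series converges in ℤ_5 to 1/(1 − a) = 1/(1 − 465) = -1/464. Expand this rational in ℤ_5: compute digits iteratively via d_i = x_i mod 5, x_{i+1} = (x_i − d_i)/5. The first 4 digits are (1, 3, 2, 0).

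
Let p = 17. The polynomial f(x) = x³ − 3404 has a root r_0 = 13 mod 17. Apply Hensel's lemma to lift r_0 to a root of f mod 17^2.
r_1 = 285 (mod 289)

Hensel: r_{i+1} = r_i − f(r_i)/f′(r_i) mod 17^{i+2}, where f′(x) = 3x². Iterate:
  r_0 = 13 (mod 17)
  r_1 = 285 (mod 289)
Final: r = 285 with f(r) ≡ 0 mod 17^2.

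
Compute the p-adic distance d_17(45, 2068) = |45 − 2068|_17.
d_17(45, 2068) = 1/289

Step 1 — x − y = 45 − 2068 = -2023. Step 2 — v_17(-2023) = 2 (factor: -2023 = −(17^2 · 7); the sign does not affect v_p). Step 3 — |x − y|_17 = 17^{-2} = 1/289.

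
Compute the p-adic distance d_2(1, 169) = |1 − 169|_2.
d_2(1, 169) = 1/8

Step 1 — x − y = 1 − 169 = -168. Step 2 — v_2(-168) = 3 (factor: -168 = −(2^3 · 21); the sign does not affect v_p). Step 3 — |x − y|_2 = 2^{-3} = 1/8.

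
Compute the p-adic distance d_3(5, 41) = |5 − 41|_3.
d_3(5, 41) = 1/9

Step 1 — x − y = 5 − 41 = -36. Step 2 — v_3(-36) = 2 (factor: -36 = −(3^2 · 4); the sign does not affect v_p). Step 3 — |x − y|_3 = 3^{-2} = 1/9.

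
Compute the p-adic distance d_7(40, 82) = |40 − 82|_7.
d_7(40, 82) = 1/7

Step 1 — x − y = 40 − 82 = -42. Step 2 — v_7(-42) = 1 (factor: -42 = −(7^1 · 6); the sign does not affect v_p). Step 3 — |x − y|_7 = 7^{-1} = 1/7.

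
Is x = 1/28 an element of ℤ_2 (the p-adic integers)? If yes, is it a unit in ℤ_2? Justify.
x ∉ ℤ_2 (v_2(x) = -2 < 0)

ℤ_2 = {x ∈ ℚ_2 : v_2(x) ≥ 0} and ℤ_2^× = {x ∈ ℤ_2 : v_2(x) = 0}. Here v_2(1/28) = v_2(num) − v_2(den) = -2; compare against these criteria.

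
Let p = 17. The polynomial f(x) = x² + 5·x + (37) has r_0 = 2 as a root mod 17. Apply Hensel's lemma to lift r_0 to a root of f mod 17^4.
r_3 = 39782 (mod 83521)

Hensel: r_{i+1} = r_i − f(r_i)·(f′(r_i))^{-1} mod 17^{i+2}, f′(x) = 2x + 5. Iterate:
  r_0 = 2 (mod 17)
  r_1 = 189 (mod 289)
  r_2 = 478 (mod 4913)
  r_3 = 39782 (mod 83521)
Final: r = 39782 satisfies f(r) ≡ 0 mod 17^4.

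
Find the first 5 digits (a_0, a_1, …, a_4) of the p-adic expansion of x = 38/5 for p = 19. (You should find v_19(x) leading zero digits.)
(a_0, …, a_4) = (0, 8, 11, 7, 11)

v_19(38/5) = 1, so a_0 = ... = a_0 = 0. Factor out: x = 19^1 · u with u = 2/5 a unit in ℤ_19. Expand u iteratively via a_{v+i} = u_i mod 19, u_{i+1} = (u_i − a_{v+i})/19:
  u_0 = 2/5;  a_1 = 8;  u_1 = (u_0 − 8)/19 = -2/5
  u_1 = -2/5;  a_2 = 11;  u_2 = (u_1 − 11)/19 = -3/5
  u_2 = -3/5;  a_3 = 7;  u_3 = (u_2 − 7)/19 = -2/5
  u_3 = -2/5;  a_4 = 11;  u_4 = (u_3 − 11)/19 = -3/5
Digits: (0, 8, 11, 7, 11).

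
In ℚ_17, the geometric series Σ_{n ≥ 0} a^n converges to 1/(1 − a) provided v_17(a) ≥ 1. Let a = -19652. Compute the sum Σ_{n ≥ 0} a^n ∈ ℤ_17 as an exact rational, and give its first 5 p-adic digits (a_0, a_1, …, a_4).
Σ a^n = 1/(1 − a) = 1/19653;  first 5 digits = (1, 0, 0, 13, 16)

v_17(a) = 3 ≥ 1, so the series converges in ℤ_17 to 1/(1 − a) = 1/(1 − (-19652)) = 1/19653. Expand this rational in ℤ_17: compute digits iteratively via d_i = x_i mod 17, x_{i+1} = (x_i − d_i)/17. The first 5 digits are (1, 0, 0, 13, 16).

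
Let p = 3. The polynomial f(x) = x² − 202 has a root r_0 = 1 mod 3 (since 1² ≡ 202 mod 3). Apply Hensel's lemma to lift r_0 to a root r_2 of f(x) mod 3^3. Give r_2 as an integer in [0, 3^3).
r_2 = 16 (mod 27)

Hensel's recurrence: r_{i+1} = r_i − f(r_i)·(f′(r_i))^{-1} mod 3^{i+2}, with f′(x) = 2x. Iterate:
  r_0 = 1 (mod 3)
  r_1 = 7 (mod 9)
  r_2 = 16 (mod 27)
Final: r_2 = 16, and one checks f(r_2) ≡ 0 mod 3^3.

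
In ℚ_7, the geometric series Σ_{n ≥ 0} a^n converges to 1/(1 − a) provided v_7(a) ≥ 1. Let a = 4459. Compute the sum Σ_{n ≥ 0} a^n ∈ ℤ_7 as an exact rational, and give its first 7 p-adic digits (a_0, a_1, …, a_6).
Σ a^n = 1/(1 − a) = -1/4458;  first 7 digits = (1, 0, 0, 6, 1, 0, 1)

v_7(a) = 3 ≥ 1, so the series converges in ℤ_7 to 1/(1 − a) = 1/(1 − 4459) = -1/4458. Expand this rational in ℤ_7: compute digits iteratively via d_i = x_i mod 7, x_{i+1} = (x_i − d_i)/7. The first 7 digits are (1, 0, 0, 6, 1, 0, 1).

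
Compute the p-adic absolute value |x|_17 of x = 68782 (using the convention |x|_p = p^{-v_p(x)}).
|68782|_17 = 1/4913

Step 1 — compute v_17(x) by factoring powers of 17 out of the numerator and denominator: v_17(68782) = 3. Step 2 — apply |x|_p = p^{-v_p(x)} = 17^{-3} = 1/4913.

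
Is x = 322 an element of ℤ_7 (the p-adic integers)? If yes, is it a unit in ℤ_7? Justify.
x ∈ ℤ_7 but not a unit; v_7(x) = 1 > 0

ℤ_7 = {x ∈ ℚ_7 : v_7(x) ≥ 0} and ℤ_7^× = {x ∈ ℤ_7 : v_7(x) = 0}. Here v_7(322) = v_7(num) − v_7(den) = 1; compare against these criteria.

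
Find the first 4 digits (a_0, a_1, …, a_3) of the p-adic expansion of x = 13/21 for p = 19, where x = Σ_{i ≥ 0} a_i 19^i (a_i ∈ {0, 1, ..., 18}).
(a_0, …, a_3) = (16, 1, 18, 9)

v_19(13/21) = 0 (numerator and denominator both coprime to 19), so x ∈ ℤ_19^×. Compute digits iteratively via a_i = x_i mod 19, x_{i+1} = (x_i − a_i)/19, with x_0 = x:
  x_0 = 13/21;  a_0 = 16;  x_1 = (x_0 − 16)/19 = -17/21
  x_1 = -17/21;  a_1 = 1;  x_2 = (x_1 − 1)/19 = -2/21
  x_2 = -2/21;  a_2 = 18;  x_3 = (x_2 − 18)/19 = -20/21
  x_3 = -20/21;  a_3 = 9;  x_4 = (x_3 − 9)/19 = -11/21
Digits: (16, 1, 18, 9).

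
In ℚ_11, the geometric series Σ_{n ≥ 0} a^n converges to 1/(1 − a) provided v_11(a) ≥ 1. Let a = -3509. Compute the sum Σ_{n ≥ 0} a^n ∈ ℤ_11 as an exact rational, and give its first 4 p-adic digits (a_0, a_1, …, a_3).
Σ a^n = 1/(1 − a) = 1/3510;  first 4 digits = (1, 0, 4, 8)

v_11(a) = 2 ≥ 1, so the series converges in ℤ_11 to 1/(1 − a) = 1/(1 − (-3509)) = 1/3510. Expand this rational in ℤ_11: compute digits iteratively via d_i = x_i mod 11, x_{i+1} = (x_i − d_i)/11. The first 4 digits are (1, 0, 4, 8).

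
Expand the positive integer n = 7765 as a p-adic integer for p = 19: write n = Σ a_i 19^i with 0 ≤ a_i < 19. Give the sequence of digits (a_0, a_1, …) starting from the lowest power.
(a_0, a_1, …) = (13, 9, 2, 1)

Repeated division by 19 gives the digits low-to-high: 7765 = 13 + 9·19^1 + 2·19^2 + 1·19^3. Digit sequence: (13, 9, 2, 1).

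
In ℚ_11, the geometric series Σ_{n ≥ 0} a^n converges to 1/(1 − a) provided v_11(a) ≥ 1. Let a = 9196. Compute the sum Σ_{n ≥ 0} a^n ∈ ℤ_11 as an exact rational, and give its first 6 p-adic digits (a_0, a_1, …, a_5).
Σ a^n = 1/(1 − a) = -1/9195;  first 6 digits = (1, 0, 10, 6, 1, 8)

v_11(a) = 2 ≥ 1, so the series converges in ℤ_11 to 1/(1 − a) = 1/(1 − 9196) = -1/9195. Expand this rational in ℤ_11: compute digits iteratively via d_i = x_i mod 11, x_{i+1} = (x_i − d_i)/11. The first 6 digits are (1, 0, 10, 6, 1, 8).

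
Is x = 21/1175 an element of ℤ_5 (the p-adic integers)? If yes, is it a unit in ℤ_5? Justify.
x ∉ ℤ_5 (v_5(x) = -2 < 0)

ℤ_5 = {x ∈ ℚ_5 : v_5(x) ≥ 0} and ℤ_5^× = {x ∈ ℤ_5 : v_5(x) = 0}. Here v_5(21/1175) = v_5(num) − v_5(den) = -2; compare against these criteria.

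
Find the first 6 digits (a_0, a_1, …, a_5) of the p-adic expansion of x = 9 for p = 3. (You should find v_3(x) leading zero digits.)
(a_0, …, a_5) = (0, 0, 1, 0, 0, 0)

v_3(9) = 2, so a_0 = ... = a_1 = 0. Factor out: x = 3^2 · u with u = 1 a unit in ℤ_3. Expand u iteratively via a_{v+i} = u_i mod 3, u_{i+1} = (u_i − a_{v+i})/3:
  u_0 = 1;  a_2 = 1;  u_1 = (u_0 − 1)/3 = 0
  u_1 = 0;  a_3 = 0;  u_2 = (u_1 − 0)/3 = 0
  u_2 = 0;  a_4 = 0;  u_3 = (u_2 − 0)/3 = 0
  u_3 = 0;  a_5 = 0;  u_4 = (u_3 − 0)/3 = 0
Digits: (0, 0, 1, 0, 0, 0).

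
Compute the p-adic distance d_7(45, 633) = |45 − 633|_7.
d_7(45, 633) = 1/49

Step 1 — x − y = 45 − 633 = -588. Step 2 — v_7(-588) = 2 (factor: -588 = −(7^2 · 12); the sign does not affect v_p). Step 3 — |x − y|_7 = 7^{-2} = 1/49.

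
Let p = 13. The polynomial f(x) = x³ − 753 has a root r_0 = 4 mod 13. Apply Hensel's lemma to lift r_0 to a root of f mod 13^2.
r_1 = 43 (mod 169)

Hensel: r_{i+1} = r_i − f(r_i)/f′(r_i) mod 13^{i+2}, where f′(x) = 3x². Iterate:
  r_0 = 4 (mod 13)
  r_1 = 43 (mod 169)
Final: r = 43 with f(r) ≡ 0 mod 13^2.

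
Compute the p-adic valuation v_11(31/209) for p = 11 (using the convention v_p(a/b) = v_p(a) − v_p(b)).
v_11(31/209) = -1

Factor powers of 11 from the numerator and denominator of the reduced fraction: 31 = 11^0 · 31 and 209 = 11^1 · 19. Apply v_p(a/b) = v_p(a) − v_p(b): v_11(31/209) = 0 − 1 = -1.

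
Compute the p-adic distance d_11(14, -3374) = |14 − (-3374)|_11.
d_11(14, -3374) = 1/121

Step 1 — x − y = 14 − (-3374) = 3388. Step 2 — v_11(3388) = 2 (factor: 3388 = (11^2 · 28); the sign does not affect v_p). Step 3 — |x − y|_11 = 11^{-2} = 1/121.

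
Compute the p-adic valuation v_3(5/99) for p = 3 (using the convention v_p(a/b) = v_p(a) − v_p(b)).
v_3(5/99) = -2

Factor powers of 3 from the numerator and denominator of the reduced fraction: 5 = 3^0 · 5 and 99 = 3^2 · 11. Apply v_p(a/b) = v_p(a) − v_p(b): v_3(5/99) = 0 − 2 = -2.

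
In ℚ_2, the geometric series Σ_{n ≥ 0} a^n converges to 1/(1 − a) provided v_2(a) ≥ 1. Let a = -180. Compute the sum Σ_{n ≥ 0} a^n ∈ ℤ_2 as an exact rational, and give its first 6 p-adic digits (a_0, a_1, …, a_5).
Σ a^n = 1/(1 − a) = 1/181;  first 6 digits = (1, 0, 1, 1, 1, 0)

v_2(a) = 2 ≥ 1, so the series converges in ℤ_2 to 1/(1 − a) = 1/(1 − (-180)) = 1/181. Expand this rational in ℤ_2: compute digits iteratively via d_i = x_i mod 2, x_{i+1} = (x_i − d_i)/2. The first 6 digits are (1, 0, 1, 1, 1, 0).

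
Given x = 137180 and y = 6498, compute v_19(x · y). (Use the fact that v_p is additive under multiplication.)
v_19(891395640) = 5

v_p(x) = 3 (factor: 137180 = 19^3 · 20); v_p(y) = 2 (factor: 6498 = 19^2 · 18). Additivity: v_p(xy) = v_p(x) + v_p(y) = 3 + 2 = 5. (Direct check: xy = 891395640 = 19^5 · (360).)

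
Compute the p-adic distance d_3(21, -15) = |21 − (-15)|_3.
d_3(21, -15) = 1/9

Step 1 — x − y = 21 − (-15) = 36. Step 2 — v_3(36) = 2 (factor: 36 = (3^2 · 4); the sign does not affect v_p). Step 3 — |x − y|_3 = 3^{-2} = 1/9.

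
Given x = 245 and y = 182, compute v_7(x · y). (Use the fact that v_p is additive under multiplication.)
v_7(44590) = 3

v_p(x) = 2 (factor: 245 = 7^2 · 5); v_p(y) = 1 (factor: 182 = 7^1 · 26). Additivity: v_p(xy) = v_p(x) + v_p(y) = 2 + 1 = 3. (Direct check: xy = 44590 = 7^3 · (130).)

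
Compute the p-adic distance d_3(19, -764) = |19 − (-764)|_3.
d_3(19, -764) = 1/27

Step 1 — x − y = 19 − (-764) = 783. Step 2 — v_3(783) = 3 (factor: 783 = (3^3 · 29); the sign does not affect v_p). Step 3 — |x − y|_3 = 3^{-3} = 1/27.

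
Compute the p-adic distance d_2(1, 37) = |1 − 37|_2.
d_2(1, 37) = 1/4

Step 1 — x − y = 1 − 37 = -36. Step 2 — v_2(-36) = 2 (factor: -36 = −(2^2 · 9); the sign does not affect v_p). Step 3 — |x − y|_2 = 2^{-2} = 1/4.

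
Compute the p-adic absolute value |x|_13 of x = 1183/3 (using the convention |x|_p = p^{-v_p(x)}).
|1183/3|_13 = 1/169

Step 1 — compute v_13(x) by factoring powers of 13 out of the numerator and denominator: v_13(1183/3) = 2. Step 2 — apply |x|_p = p^{-v_p(x)} = 13^{-2} = 1/169.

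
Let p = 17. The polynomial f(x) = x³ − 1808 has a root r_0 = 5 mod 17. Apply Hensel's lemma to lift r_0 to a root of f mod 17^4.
r_3 = 2351 (mod 83521)

Hensel: r_{i+1} = r_i − f(r_i)/f′(r_i) mod 17^{i+2}, where f′(x) = 3x². Iterate:
  r_0 = 5 (mod 17)
  r_1 = 39 (mod 289)
  r_2 = 2351 (mod 4913)
  r_3 = 2351 (mod 83521)
Final: r = 2351 with f(r) ≡ 0 mod 17^4.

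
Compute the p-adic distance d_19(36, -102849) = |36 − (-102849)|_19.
d_19(36, -102849) = 1/6859

Step 1 — x − y = 36 − (-102849) = 102885. Step 2 — v_19(102885) = 3 (factor: 102885 = (19^3 · 15); the sign does not affect v_p). Step 3 — |x − y|_19 = 19^{-3} = 1/6859.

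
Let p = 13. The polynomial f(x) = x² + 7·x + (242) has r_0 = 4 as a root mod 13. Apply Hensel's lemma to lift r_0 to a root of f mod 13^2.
r_1 = 30 (mod 169)

Hensel: r_{i+1} = r_i − f(r_i)·(f′(r_i))^{-1} mod 13^{i+2}, f′(x) = 2x + 7. Iterate:
  r_0 = 4 (mod 13)
  r_1 = 30 (mod 169)
Final: r = 30 satisfies f(r) ≡ 0 mod 13^2.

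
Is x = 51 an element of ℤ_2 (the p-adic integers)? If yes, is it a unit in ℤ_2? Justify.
x ∈ ℤ_2^× (unit); v_2(x) = 0

ℤ_2 = {x ∈ ℚ_2 : v_2(x) ≥ 0} and ℤ_2^× = {x ∈ ℤ_2 : v_2(x) = 0}. Here v_2(51) = v_2(num) − v_2(den) = 0; compare against these criteria.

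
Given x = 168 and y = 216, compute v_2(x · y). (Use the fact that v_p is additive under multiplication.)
v_2(36288) = 6

v_p(x) = 3 (factor: 168 = 2^3 · 21); v_p(y) = 3 (factor: 216 = 2^3 · 27). Additivity: v_p(xy) = v_p(x) + v_p(y) = 3 + 3 = 6. (Direct check: xy = 36288 = 2^6 · (567).)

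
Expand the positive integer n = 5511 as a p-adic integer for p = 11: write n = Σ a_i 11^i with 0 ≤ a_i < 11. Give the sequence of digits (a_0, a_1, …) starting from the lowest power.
(a_0, a_1, …) = (0, 6, 1, 4)

Repeated division by 11 gives the digits low-to-high: 5511 = 6·11^1 + 1·11^2 + 4·11^3. Digit sequence: (0, 6, 1, 4).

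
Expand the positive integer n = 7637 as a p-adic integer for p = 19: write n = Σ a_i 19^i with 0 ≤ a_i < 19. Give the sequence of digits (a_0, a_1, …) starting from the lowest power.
(a_0, a_1, …) = (18, 2, 2, 1)

Repeated division by 19 gives the digits low-to-high: 7637 = 18 + 2·19^1 + 2·19^2 + 1·19^3. Digit sequence: (18, 2, 2, 1).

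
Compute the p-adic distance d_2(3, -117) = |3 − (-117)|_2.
d_2(3, -117) = 1/8

Step 1 — x − y = 3 − (-117) = 120. Step 2 — v_2(120) = 3 (factor: 120 = (2^3 · 15); the sign does not affect v_p). Step 3 — |x − y|_2 = 2^{-3} = 1/8.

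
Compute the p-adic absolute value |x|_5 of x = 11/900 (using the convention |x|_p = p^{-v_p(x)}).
|11/900|_5 = 25

Step 1 — compute v_5(x) by factoring powers of 5 out of the numerator and denominator: v_5(11/900) = -2. Step 2 — apply |x|_p = p^{-v_p(x)} = 5^{2} = 25.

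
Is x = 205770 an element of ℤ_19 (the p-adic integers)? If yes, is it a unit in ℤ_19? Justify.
x ∈ ℤ_19 but not a unit; v_19(x) = 3 > 0

ℤ_19 = {x ∈ ℚ_19 : v_19(x) ≥ 0} and ℤ_19^× = {x ∈ ℤ_19 : v_19(x) = 0}. Here v_19(205770) = v_19(num) − v_19(den) = 3; compare against these criteria.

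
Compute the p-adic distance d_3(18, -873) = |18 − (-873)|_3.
d_3(18, -873) = 1/81

Step 1 — x − y = 18 − (-873) = 891. Step 2 — v_3(891) = 4 (factor: 891 = (3^4 · 11); the sign does not affect v_p). Step 3 — |x − y|_3 = 3^{-4} = 1/81.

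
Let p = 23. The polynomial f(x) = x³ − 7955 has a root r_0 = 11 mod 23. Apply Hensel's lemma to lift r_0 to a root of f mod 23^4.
r_3 = 77613 (mod 279841)

Hensel: r_{i+1} = r_i − f(r_i)/f′(r_i) mod 23^{i+2}, where f′(x) = 3x². Iterate:
  r_0 = 11 (mod 23)
  r_1 = 379 (mod 529)
  r_2 = 4611 (mod 12167)
  r_3 = 77613 (mod 279841)
Final: r = 77613 with f(r) ≡ 0 mod 23^4.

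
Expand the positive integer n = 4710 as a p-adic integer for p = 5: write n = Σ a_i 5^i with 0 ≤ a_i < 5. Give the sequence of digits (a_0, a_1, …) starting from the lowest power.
(a_0, a_1, …) = (0, 2, 3, 2, 2, 1)

Repeated division by 5 gives the digits low-to-high: 4710 = 2·5^1 + 3·5^2 + 2·5^3 + 2·5^4 + 1·5^5. Digit sequence: (0, 2, 3, 2, 2, 1).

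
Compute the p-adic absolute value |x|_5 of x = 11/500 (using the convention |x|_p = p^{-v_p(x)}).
|11/500|_5 = 125

Step 1 — compute v_5(x) by factoring powers of 5 out of the numerator and denominator: v_5(11/500) = -3. Step 2 — apply |x|_p = p^{-v_p(x)} = 5^{3} = 125.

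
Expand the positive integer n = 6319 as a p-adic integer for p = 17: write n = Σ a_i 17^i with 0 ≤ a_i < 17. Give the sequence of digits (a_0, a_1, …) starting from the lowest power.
(a_0, a_1, …) = (12, 14, 4, 1)

Repeated division by 17 gives the digits low-to-high: 6319 = 12 + 14·17^1 + 4·17^2 + 1·17^3. Digit sequence: (12, 14, 4, 1).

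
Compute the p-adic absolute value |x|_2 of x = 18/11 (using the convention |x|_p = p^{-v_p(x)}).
|18/11|_2 = 1/2

Step 1 — compute v_2(x) by factoring powers of 2 out of the numerator and denominator: v_2(18/11) = 1. Step 2 — apply |x|_p = p^{-v_p(x)} = 2^{-1} = 1/2.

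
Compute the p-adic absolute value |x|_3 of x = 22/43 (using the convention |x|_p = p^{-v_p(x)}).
|22/43|_3 = 1

Step 1 — compute v_3(x) by factoring powers of 3 out of the numerator and denominator: v_3(22/43) = 0. Step 2 — apply |x|_p = p^{-v_p(x)} = 3^{0} = 1.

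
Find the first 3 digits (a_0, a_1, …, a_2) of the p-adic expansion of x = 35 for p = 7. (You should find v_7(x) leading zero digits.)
(a_0, …, a_2) = (0, 5, 0)

v_7(35) = 1, so a_0 = ... = a_0 = 0. Factor out: x = 7^1 · u with u = 5 a unit in ℤ_7. Expand u iteratively via a_{v+i} = u_i mod 7, u_{i+1} = (u_i − a_{v+i})/7:
  u_0 = 5;  a_1 = 5;  u_1 = (u_0 − 5)/7 = 0
  u_1 = 0;  a_2 = 0;  u_2 = (u_1 − 0)/7 = 0
Digits: (0, 5, 0).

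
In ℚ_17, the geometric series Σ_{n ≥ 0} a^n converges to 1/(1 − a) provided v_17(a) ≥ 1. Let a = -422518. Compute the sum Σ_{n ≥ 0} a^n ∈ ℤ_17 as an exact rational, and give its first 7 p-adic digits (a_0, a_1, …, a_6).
Σ a^n = 1/(1 − a) = 1/422519;  first 7 digits = (1, 0, 0, 16, 11, 16, 0)

v_17(a) = 3 ≥ 1, so the series converges in ℤ_17 to 1/(1 − a) = 1/(1 − (-422518)) = 1/422519. Expand this rational in ℤ_17: compute digits iteratively via d_i = x_i mod 17, x_{i+1} = (x_i − d_i)/17. The first 7 digits are (1, 0, 0, 16, 11, 16, 0).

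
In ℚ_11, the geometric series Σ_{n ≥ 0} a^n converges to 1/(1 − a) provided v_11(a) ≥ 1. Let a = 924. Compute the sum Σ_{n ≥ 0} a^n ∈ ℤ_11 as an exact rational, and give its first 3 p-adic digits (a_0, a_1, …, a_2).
Σ a^n = 1/(1 − a) = -1/923;  first 3 digits = (1, 7, 1)

v_11(a) = 1 ≥ 1, so the series converges in ℤ_11 to 1/(1 − a) = 1/(1 − 924) = -1/923. Expand this rational in ℤ_11: compute digits iteratively via d_i = x_i mod 11, x_{i+1} = (x_i − d_i)/11. The first 3 digits are (1, 7, 1).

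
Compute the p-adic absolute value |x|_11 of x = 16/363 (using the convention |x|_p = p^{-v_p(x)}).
|16/363|_11 = 121

Step 1 — compute v_11(x) by factoring powers of 11 out of the numerator and denominator: v_11(16/363) = -2. Step 2 — apply |x|_p = p^{-v_p(x)} = 11^{2} = 121.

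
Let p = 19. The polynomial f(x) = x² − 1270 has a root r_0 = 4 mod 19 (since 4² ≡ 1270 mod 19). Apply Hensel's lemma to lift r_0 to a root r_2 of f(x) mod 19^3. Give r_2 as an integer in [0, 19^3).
r_2 = 251 (mod 6859)

Hensel's recurrence: r_{i+1} = r_i − f(r_i)·(f′(r_i))^{-1} mod 19^{i+2}, with f′(x) = 2x. Iterate:
  r_0 = 4 (mod 19)
  r_1 = 251 (mod 361)
  r_2 = 251 (mod 6859)
Final: r_2 = 251, and one checks f(r_2) ≡ 0 mod 19^3.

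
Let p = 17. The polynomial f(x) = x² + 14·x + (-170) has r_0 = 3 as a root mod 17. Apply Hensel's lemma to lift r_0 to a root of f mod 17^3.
r_2 = 1295 (mod 4913)

Hensel: r_{i+1} = r_i − f(r_i)·(f′(r_i))^{-1} mod 17^{i+2}, f′(x) = 2x + 14. Iterate:
  r_0 = 3 (mod 17)
  r_1 = 139 (mod 289)
  r_2 = 1295 (mod 4913)
Final: r = 1295 satisfies f(r) ≡ 0 mod 17^3.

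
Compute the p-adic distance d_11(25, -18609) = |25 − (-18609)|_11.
d_11(25, -18609) = 1/1331

Step 1 — x − y = 25 − (-18609) = 18634. Step 2 — v_11(18634) = 3 (factor: 18634 = (11^3 · 14); the sign does not affect v_p). Step 3 — |x − y|_11 = 11^{-3} = 1/1331.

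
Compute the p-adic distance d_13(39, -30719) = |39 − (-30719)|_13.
d_13(39, -30719) = 1/2197

Step 1 — x − y = 39 − (-30719) = 30758. Step 2 — v_13(30758) = 3 (factor: 30758 = (13^3 · 14); the sign does not affect v_p). Step 3 — |x − y|_13 = 13^{-3} = 1/2197.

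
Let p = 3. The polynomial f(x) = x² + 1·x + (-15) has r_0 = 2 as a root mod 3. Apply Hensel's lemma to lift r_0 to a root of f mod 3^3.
r_2 = 20 (mod 27)

Hensel: r_{i+1} = r_i − f(r_i)·(f′(r_i))^{-1} mod 3^{i+2}, f′(x) = 2x + 1. Iterate:
  r_0 = 2 (mod 3)
  r_1 = 2 (mod 9)
  r_2 = 20 (mod 27)
Final: r = 20 satisfies f(r) ≡ 0 mod 3^3.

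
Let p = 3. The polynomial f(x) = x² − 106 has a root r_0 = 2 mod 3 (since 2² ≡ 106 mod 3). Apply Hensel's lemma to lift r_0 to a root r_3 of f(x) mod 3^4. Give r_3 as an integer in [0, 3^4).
r_3 = 5 (mod 81)

Hensel's recurrence: r_{i+1} = r_i − f(r_i)·(f′(r_i))^{-1} mod 3^{i+2}, with f′(x) = 2x. Iterate:
  r_0 = 2 (mod 3)
  r_1 = 5 (mod 9)
  r_2 = 5 (mod 27)
  r_3 = 5 (mod 81)
Final: r_3 = 5, and one checks f(r_3) ≡ 0 mod 3^4.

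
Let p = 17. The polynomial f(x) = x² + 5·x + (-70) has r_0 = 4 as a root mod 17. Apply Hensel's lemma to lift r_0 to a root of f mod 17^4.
r_3 = 46958 (mod 83521)

Hensel: r_{i+1} = r_i − f(r_i)·(f′(r_i))^{-1} mod 17^{i+2}, f′(x) = 2x + 5. Iterate:
  r_0 = 4 (mod 17)
  r_1 = 140 (mod 289)
  r_2 = 2741 (mod 4913)
  r_3 = 46958 (mod 83521)
Final: r = 46958 satisfies f(r) ≡ 0 mod 17^4.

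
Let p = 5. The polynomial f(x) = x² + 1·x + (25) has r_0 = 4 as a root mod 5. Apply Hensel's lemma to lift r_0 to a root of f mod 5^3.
r_2 = 24 (mod 125)

Hensel: r_{i+1} = r_i − f(r_i)·(f′(r_i))^{-1} mod 5^{i+2}, f′(x) = 2x + 1. Iterate:
  r_0 = 4 (mod 5)
  r_1 = 24 (mod 25)
  r_2 = 24 (mod 125)
Final: r = 24 satisfies f(r) ≡ 0 mod 5^3.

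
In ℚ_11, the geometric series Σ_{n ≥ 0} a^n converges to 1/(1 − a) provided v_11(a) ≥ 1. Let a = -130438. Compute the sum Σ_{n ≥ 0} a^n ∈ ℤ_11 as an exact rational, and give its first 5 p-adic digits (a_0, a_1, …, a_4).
Σ a^n = 1/(1 − a) = 1/130439;  first 5 digits = (1, 0, 0, 1, 2)

v_11(a) = 3 ≥ 1, so the series converges in ℤ_11 to 1/(1 − a) = 1/(1 − (-130438)) = 1/130439. Expand this rational in ℤ_11: compute digits iteratively via d_i = x_i mod 11, x_{i+1} = (x_i − d_i)/11. The first 5 digits are (1, 0, 0, 1, 2).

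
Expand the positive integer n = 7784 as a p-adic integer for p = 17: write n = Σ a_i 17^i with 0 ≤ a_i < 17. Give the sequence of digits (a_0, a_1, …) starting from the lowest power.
(a_0, a_1, …) = (15, 15, 9, 1)

Repeated division by 17 gives the digits low-to-high: 7784 = 15 + 15·17^1 + 9·17^2 + 1·17^3. Digit sequence: (15, 15, 9, 1).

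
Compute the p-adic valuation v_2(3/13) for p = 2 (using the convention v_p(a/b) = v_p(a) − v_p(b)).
v_2(3/13) = 0

Factor powers of 2 from the numerator and denominator of the reduced fraction: 3 = 2^0 · 3 and 13 = 2^0 · 13. Apply v_p(a/b) = v_p(a) − v_p(b): v_2(3/13) = 0 − 0 = 0.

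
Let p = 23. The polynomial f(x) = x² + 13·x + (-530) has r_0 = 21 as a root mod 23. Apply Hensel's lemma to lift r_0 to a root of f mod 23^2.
r_1 = 412 (mod 529)

Hensel: r_{i+1} = r_i − f(r_i)·(f′(r_i))^{-1} mod 23^{i+2}, f′(x) = 2x + 13. Iterate:
  r_0 = 21 (mod 23)
  r_1 = 412 (mod 529)
Final: r = 412 satisfies f(r) ≡ 0 mod 23^2.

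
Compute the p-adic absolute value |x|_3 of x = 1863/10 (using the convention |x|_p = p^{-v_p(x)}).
|1863/10|_3 = 1/81

Step 1 — compute v_3(x) by factoring powers of 3 out of the numerator and denominator: v_3(1863/10) = 4. Step 2 — apply |x|_p = p^{-v_p(x)} = 3^{-4} = 1/81.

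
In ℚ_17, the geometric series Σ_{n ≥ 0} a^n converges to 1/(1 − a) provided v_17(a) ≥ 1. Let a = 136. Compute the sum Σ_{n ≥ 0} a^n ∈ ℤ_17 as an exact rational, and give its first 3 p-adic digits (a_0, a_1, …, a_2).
Σ a^n = 1/(1 − a) = -1/135;  first 3 digits = (1, 8, 13)

v_17(a) = 1 ≥ 1, so the series converges in ℤ_17 to 1/(1 − a) = 1/(1 − 136) = -1/135. Expand this rational in ℤ_17: compute digits iteratively via d_i = x_i mod 17, x_{i+1} = (x_i − d_i)/17. The first 3 digits are (1, 8, 13).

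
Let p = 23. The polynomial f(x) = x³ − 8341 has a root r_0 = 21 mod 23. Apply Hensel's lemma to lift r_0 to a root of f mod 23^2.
r_1 = 297 (mod 529)

Hensel: r_{i+1} = r_i − f(r_i)/f′(r_i) mod 23^{i+2}, where f′(x) = 3x². Iterate:
  r_0 = 21 (mod 23)
  r_1 = 297 (mod 529)
Final: r = 297 with f(r) ≡ 0 mod 23^2.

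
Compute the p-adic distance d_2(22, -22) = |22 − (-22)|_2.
d_2(22, -22) = 1/4

Step 1 — x − y = 22 − (-22) = 44. Step 2 — v_2(44) = 2 (factor: 44 = (2^2 · 11); the sign does not affect v_p). Step 3 — |x − y|_2 = 2^{-2} = 1/4.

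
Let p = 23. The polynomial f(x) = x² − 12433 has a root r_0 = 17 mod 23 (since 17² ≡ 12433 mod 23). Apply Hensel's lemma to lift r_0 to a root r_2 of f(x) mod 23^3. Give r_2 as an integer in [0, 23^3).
r_2 = 7469 (mod 12167)

Hensel's recurrence: r_{i+1} = r_i − f(r_i)·(f′(r_i))^{-1} mod 23^{i+2}, with f′(x) = 2x. Iterate:
  r_0 = 17 (mod 23)
  r_1 = 63 (mod 529)
  r_2 = 7469 (mod 12167)
Final: r_2 = 7469, and one checks f(r_2) ≡ 0 mod 23^3.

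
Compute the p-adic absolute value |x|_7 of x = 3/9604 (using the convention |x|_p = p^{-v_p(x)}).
|3/9604|_7 = 2401

Step 1 — compute v_7(x) by factoring powers of 7 out of the numerator and denominator: v_7(3/9604) = -4. Step 2 — apply |x|_p = p^{-v_p(x)} = 7^{4} = 2401.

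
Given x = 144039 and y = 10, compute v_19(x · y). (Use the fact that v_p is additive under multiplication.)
v_19(1440390) = 3

v_p(x) = 3 (factor: 144039 = 19^3 · 21); v_p(y) = 0 (factor: 10 = 19^0 · 10). Additivity: v_p(xy) = v_p(x) + v_p(y) = 3 + 0 = 3. (Direct check: xy = 1440390 = 19^3 · (210).)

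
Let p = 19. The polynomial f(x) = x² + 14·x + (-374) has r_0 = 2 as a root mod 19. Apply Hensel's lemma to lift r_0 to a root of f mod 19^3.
r_2 = 382 (mod 6859)

Hensel: r_{i+1} = r_i − f(r_i)·(f′(r_i))^{-1} mod 19^{i+2}, f′(x) = 2x + 14. Iterate:
  r_0 = 2 (mod 19)
  r_1 = 21 (mod 361)
  r_2 = 382 (mod 6859)
Final: r = 382 satisfies f(r) ≡ 0 mod 19^3.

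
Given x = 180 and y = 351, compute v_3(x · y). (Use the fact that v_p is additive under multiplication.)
v_3(63180) = 5

v_p(x) = 2 (factor: 180 = 3^2 · 20); v_p(y) = 3 (factor: 351 = 3^3 · 13). Additivity: v_p(xy) = v_p(x) + v_p(y) = 2 + 3 = 5. (Direct check: xy = 63180 = 3^5 · (260).)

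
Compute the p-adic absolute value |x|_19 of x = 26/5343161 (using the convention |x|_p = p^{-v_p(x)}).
|26/5343161|_19 = 130321

Step 1 — compute v_19(x) by factoring powers of 19 out of the numerator and denominator: v_19(26/5343161) = -4. Step 2 — apply |x|_p = p^{-v_p(x)} = 19^{4} = 130321.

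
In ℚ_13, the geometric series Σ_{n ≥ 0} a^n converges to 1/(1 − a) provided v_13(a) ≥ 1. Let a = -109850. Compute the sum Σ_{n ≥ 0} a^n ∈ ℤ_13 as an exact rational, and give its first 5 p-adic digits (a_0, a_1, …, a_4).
Σ a^n = 1/(1 − a) = 1/109851;  first 5 digits = (1, 0, 0, 2, 9)

v_13(a) = 3 ≥ 1, so the series converges in ℤ_13 to 1/(1 − a) = 1/(1 − (-109850)) = 1/109851. Expand this rational in ℤ_13: compute digits iteratively via d_i = x_i mod 13, x_{i+1} = (x_i − d_i)/13. The first 5 digits are (1, 0, 0, 2, 9).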